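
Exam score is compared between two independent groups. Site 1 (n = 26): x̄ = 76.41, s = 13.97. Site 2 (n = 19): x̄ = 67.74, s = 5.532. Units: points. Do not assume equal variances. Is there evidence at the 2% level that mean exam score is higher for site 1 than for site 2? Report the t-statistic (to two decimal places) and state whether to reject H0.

t = 2.87; reject H0

Let group 1 = site 1, group 2 = site 2. H0: μ_1 = μ_2; H1: μ_1 > μ_2 (Welch's two-sample t-test, right-tailed).
t = (x̄_1 − x̄_2)/√(s_1²/n_1 + s_2²/n_2) = (76.41 − 67.74)/√(13.97²/26 + 5.532²/19) = 2.87
Welch–Satterthwaite df ≈ 34.66
p-value = P(T ≥ 2.87) ≈ 0.003
Since p ≈ 0.003 < α = 0.02, reject H0; the data support H1.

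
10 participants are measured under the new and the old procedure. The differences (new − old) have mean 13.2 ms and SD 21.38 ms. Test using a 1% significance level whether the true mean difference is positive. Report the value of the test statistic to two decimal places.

H0: μ_d = 0; H1: μ_d > 0 (paired t-test on the differences, right-tailed).
t = d̄/(s_d/√n) = 13.2/(21.38/√10) = 1.95
df = n − 1 = 9
p-value = P(T ≥ 1.95) ≈ 0.041
Since p ≈ 0.041 > α = 0.01, fail to reject H0; the evidence is not statistically significant.

1.95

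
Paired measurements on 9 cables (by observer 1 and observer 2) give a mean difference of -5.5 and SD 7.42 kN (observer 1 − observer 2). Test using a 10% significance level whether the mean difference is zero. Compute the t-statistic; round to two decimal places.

-2.22

H0: μ_d = 0; H1: μ_d ≠ 0 (paired t-test on the differences, two-sided).
t = d̄/(s_d/√n) = -5.5/(7.42/√9) = -2.22
df = n − 1 = 8
Two-sided p-value ≈ 0.057
Since p ≈ 0.057 < α = 0.1, reject H0; the data support H1.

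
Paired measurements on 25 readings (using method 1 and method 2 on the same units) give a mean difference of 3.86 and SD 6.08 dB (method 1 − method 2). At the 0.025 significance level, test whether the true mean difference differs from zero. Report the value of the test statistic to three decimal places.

H0: μ_d = 0; H1: μ_d ≠ 0 (paired t-test on the differences, two-sided).
t = d̄/(s_d/√n) = 3.86/(6.08/√25) = 3.174
df = n − 1 = 24
Two-sided p-value ≈ 0.004
Since p ≈ 0.004 < α = 0.025, reject H0; the data support H1.

3.174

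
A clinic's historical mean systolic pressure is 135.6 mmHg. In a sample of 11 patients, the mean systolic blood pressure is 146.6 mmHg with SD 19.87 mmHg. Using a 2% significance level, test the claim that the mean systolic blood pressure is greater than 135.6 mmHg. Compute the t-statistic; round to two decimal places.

H0: μ = 135.6; H1: μ > 135.6 (one-sample t-test, right-tailed).
t = (x̄ − μ₀)/(s/√n) = (146.6 − 135.6)/(19.87/√11) = 1.84
df = n − 1 = 10
p-value = P(T ≥ 1.84) ≈ 0.0481
Since p ≈ 0.0481 > α = 0.02, fail to reject H0; the data do not provide sufficient evidence against H0.

1.84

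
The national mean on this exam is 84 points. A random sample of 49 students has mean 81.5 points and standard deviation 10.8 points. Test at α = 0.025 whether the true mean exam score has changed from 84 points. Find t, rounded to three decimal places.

-1.620

H0: μ = 84; H1: μ ≠ 84 (one-sample t-test, two-sided).
t = (x̄ − μ₀)/(s/√n) = (81.5 − 84)/(10.8/√49) = -1.620
df = n − 1 = 48
Two-sided p-value ≈ 0.1117
Since p ≈ 0.1117 > α = 0.025, fail to reject H0; the data do not provide sufficient evidence against H0.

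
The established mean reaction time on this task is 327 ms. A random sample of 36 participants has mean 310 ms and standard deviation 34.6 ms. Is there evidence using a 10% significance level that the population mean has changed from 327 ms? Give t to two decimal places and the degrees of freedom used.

t = -2.95, df = 35

H0: μ = 327; H1: μ ≠ 327 (one-sample t-test, two-sided).
t = (x̄ − μ₀)/(s/√n) = (310 − 327)/(34.6/√36) = -2.95
df = n − 1 = 35
Two-sided p-value ≈ 0.006
Since p ≈ 0.006 < α = 0.1, reject H0; the data support H1.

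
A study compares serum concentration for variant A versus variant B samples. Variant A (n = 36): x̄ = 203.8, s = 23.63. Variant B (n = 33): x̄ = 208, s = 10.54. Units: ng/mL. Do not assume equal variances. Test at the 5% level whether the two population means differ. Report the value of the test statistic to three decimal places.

Let group 1 = variant A, group 2 = variant B. H0: μ_1 = μ_2; H1: μ_1 ≠ μ_2 (Welch's two-sample t-test, two-sided).
t = (x̄_1 − x̄_2)/√(s_1²/n_1 + s_2²/n_2) = (203.8 − 208)/√(23.63²/36 + 10.54²/33) = -0.967
Welch–Satterthwaite df ≈ 49.30
Two-sided p-value ≈ 0.338
Since p ≈ 0.338 > α = 0.05, fail to reject H0; the evidence is not statistically significant.

-0.967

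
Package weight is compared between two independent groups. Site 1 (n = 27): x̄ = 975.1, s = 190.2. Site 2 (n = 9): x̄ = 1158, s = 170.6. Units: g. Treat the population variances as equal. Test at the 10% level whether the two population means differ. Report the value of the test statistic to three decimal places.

-2.558

Let group 1 = site 1, group 2 = site 2. H0: μ_1 = μ_2; H1: μ_1 ≠ μ_2 (two-sample pooled-variance t-test, two-sided).
s_p² = [(27−1)·190.2² + (9−1)·170.6²]/(27+9−2) = 34512.1
t = (975.1 − 1158)/√[34512.1·(1/27 + 1/9)] = -2.558
df = n₁ + n₂ − 2 = 34
Two-sided p-value ≈ 0.0152
Since p ≈ 0.0152 < α = 0.1, reject H0; the data support H1.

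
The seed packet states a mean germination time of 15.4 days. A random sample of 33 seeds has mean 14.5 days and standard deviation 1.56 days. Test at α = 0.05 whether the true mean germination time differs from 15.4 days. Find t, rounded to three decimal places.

-3.314

H0: μ = 15.4; H1: μ ≠ 15.4 (one-sample t-test, two-sided).
t = (x̄ − μ₀)/(s/√n) = (14.5 − 15.4)/(1.56/√33) = -3.314
df = n − 1 = 32
Two-sided p-value ≈ 0.002
Since p ≈ 0.002 < α = 0.05, reject H0; the data support H1.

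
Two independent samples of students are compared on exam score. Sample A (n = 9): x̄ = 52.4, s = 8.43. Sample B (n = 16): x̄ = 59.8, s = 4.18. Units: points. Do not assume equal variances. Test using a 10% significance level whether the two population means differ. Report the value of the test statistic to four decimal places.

-2.4683

Let group 1 = sample A, group 2 = sample B. H0: μ_1 = μ_2; H1: μ_1 ≠ μ_2 (Welch's two-sample t-test, two-sided).
t = (x̄_1 − x̄_2)/√(s_1²/n_1 + s_2²/n_2) = (52.4 − 59.8)/√(8.43²/9 + 4.18²/16) = -2.4683
Welch–Satterthwaite df ≈ 10.26
Two-sided p-value ≈ 0.033
Since p ≈ 0.033 < α = 0.1, reject H0; the evidence is statistically significant.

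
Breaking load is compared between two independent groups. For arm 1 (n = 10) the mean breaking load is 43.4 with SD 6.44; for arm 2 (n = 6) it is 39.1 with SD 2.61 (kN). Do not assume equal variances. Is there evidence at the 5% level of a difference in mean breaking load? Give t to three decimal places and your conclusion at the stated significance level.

Let group 1 = arm 1, group 2 = arm 2. H0: μ_1 = μ_2; H1: μ_1 ≠ μ_2 (Welch's two-sample t-test, two-sided).
t = (x̄_1 − x̄_2)/√(s_1²/n_1 + s_2²/n_2) = (43.4 − 39.1)/√(6.44²/10 + 2.61²/6) = 1.871
Welch–Satterthwaite df ≈ 12.87
Two-sided p-value ≈ 0.0843
Since p ≈ 0.0843 > α = 0.05, fail to reject H0; the evidence is not statistically significant.

t = 1.871; fail to reject H0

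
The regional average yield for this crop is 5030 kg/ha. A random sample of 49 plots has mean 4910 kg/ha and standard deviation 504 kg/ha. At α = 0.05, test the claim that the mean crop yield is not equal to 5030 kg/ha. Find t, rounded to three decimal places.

H0: μ = 5030; H1: μ ≠ 5030 (one-sample t-test, two-sided).
t = (x̄ − μ₀)/(s/√n) = (4910 − 5030)/(504/√49) = -1.667
df = n − 1 = 48
Two-sided p-value ≈ 0.1021
Since p ≈ 0.1021 > α = 0.05, fail to reject H0; the evidence is not statistically significant.

-1.667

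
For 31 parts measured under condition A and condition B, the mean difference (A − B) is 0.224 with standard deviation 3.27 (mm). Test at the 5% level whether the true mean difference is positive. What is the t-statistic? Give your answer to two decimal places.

0.38

H0: μ_d = 0; H1: μ_d > 0 (paired t-test on the differences, right-tailed).
t = d̄/(s_d/√n) = 0.224/(3.27/√31) = 0.38
df = n − 1 = 30
p-value = P(T ≥ 0.38) ≈ 0.353
Since p ≈ 0.353 > α = 0.05, fail to reject H0; the evidence is not statistically significant.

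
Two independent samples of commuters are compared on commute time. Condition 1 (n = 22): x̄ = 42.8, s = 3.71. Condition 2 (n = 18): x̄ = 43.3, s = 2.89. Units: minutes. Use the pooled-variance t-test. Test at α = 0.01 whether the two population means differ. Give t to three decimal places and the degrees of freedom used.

t = -0.467, df = 38

Let group 1 = condition 1, group 2 = condition 2. H0: μ_1 = μ_2; H1: μ_1 ≠ μ_2 (two-sample pooled-variance t-test, two-sided).
s_p² = [(22−1)·3.71² + (18−1)·2.89²]/(22+18−2) = 11.3429
t = (42.8 − 43.3)/√[11.3429·(1/22 + 1/18)] = -0.467
df = n₁ + n₂ − 2 = 38
Two-sided p-value ≈ 0.643
Since p ≈ 0.643 > α = 0.01, fail to reject H0; the data do not provide sufficient evidence against H0.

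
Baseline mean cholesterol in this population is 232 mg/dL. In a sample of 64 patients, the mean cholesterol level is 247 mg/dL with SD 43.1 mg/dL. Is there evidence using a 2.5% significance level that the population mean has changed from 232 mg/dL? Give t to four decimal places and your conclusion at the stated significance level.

H0: μ = 232; H1: μ ≠ 232 (one-sample t-test, two-sided).
t = (x̄ − μ₀)/(s/√n) = (247 − 232)/(43.1/√64) = 2.7842
df = n − 1 = 63
Two-sided p-value ≈ 0.007
Since p ≈ 0.007 < α = 0.025, reject H0; the data support H1.

t = 2.7842; reject H0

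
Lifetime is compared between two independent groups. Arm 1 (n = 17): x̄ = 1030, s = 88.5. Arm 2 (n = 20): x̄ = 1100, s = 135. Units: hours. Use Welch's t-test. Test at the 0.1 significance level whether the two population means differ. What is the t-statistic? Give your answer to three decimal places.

-1.890

Let group 1 = arm 1, group 2 = arm 2. H0: μ_1 = μ_2; H1: μ_1 ≠ μ_2 (Welch's two-sample t-test, two-sided).
t = (x̄_1 − x̄_2)/√(s_1²/n_1 + s_2²/n_2) = (1030 − 1100)/√(88.5²/17 + 135²/20) = -1.890
Welch–Satterthwaite df ≈ 33.04
Two-sided p-value ≈ 0.0676
Since p ≈ 0.0676 < α = 0.1, reject H0; the evidence is statistically significant.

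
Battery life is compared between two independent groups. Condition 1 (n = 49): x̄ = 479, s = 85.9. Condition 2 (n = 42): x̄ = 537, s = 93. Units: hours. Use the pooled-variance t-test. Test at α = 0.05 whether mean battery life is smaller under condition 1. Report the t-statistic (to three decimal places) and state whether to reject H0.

Let group 1 = condition 1, group 2 = condition 2. H0: μ_1 = μ_2; H1: μ_1 < μ_2 (two-sample pooled-variance t-test, left-tailed).
s_p² = [(49−1)·85.9² + (42−1)·93²]/(49+42−2) = 7963.95
t = (479 − 537)/√[7963.95·(1/49 + 1/42)] = -3.091
df = n₁ + n₂ − 2 = 89
p-value = P(T ≤ -3.091) ≈ 0.0013
Since p ≈ 0.0013 < α = 0.05, reject H0; the evidence is statistically significant.

t = -3.091; reject H0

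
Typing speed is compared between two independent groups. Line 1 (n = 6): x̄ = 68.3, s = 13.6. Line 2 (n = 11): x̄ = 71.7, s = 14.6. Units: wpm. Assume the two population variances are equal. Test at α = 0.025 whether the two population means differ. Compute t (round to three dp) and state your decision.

t = -0.469; fail to reject H0

Let group 1 = line 1, group 2 = line 2. H0: μ_1 = μ_2; H1: μ_1 ≠ μ_2 (two-sample pooled-variance t-test, two-sided).
s_p² = [(6−1)·13.6² + (11−1)·14.6²]/(6+11−2) = 203.76
t = (68.3 − 71.7)/√[203.76·(1/6 + 1/11)] = -0.469
df = n₁ + n₂ − 2 = 15
Two-sided p-value ≈ 0.6456
Since p ≈ 0.6456 > α = 0.025, fail to reject H0; the data do not provide sufficient evidence against H0.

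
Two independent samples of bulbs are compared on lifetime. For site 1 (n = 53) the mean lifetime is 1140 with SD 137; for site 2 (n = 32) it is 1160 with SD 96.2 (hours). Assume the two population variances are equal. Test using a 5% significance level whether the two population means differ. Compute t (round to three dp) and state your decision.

t = -0.724; fail to reject H0

Let group 1 = site 1, group 2 = site 2. H0: μ_1 = μ_2; H1: μ_1 ≠ μ_2 (two-sample pooled-variance t-test, two-sided).
s_p² = [(53−1)·137² + (32−1)·96.2²]/(53+32−2) = 15215.4
t = (1140 − 1160)/√[15215.4·(1/53 + 1/32)] = -0.724
df = n₁ + n₂ − 2 = 83
Two-sided p-value ≈ 0.471
Since p ≈ 0.471 > α = 0.05, fail to reject H0; the data do not provide sufficient evidence against H0.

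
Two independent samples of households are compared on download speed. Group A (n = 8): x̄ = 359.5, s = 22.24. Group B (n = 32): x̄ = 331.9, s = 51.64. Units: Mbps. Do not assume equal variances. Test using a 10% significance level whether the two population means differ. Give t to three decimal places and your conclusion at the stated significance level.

Let group 1 = group A, group 2 = group B. H0: μ_1 = μ_2; H1: μ_1 ≠ μ_2 (Welch's two-sample t-test, two-sided).
t = (x̄_1 − x̄_2)/√(s_1²/n_1 + s_2²/n_2) = (359.5 − 331.9)/√(22.24²/8 + 51.64²/32) = 2.291
Welch–Satterthwaite df ≈ 27.36
Two-sided p-value ≈ 0.030
Since p ≈ 0.030 < α = 0.1, reject H0; the data support H1.

t = 2.291; reject H0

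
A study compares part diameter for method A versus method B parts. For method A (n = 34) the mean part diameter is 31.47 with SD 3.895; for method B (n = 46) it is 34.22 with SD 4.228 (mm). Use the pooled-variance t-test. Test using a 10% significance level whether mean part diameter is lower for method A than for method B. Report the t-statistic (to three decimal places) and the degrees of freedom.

Let group 1 = method A, group 2 = method B. H0: μ_1 = μ_2; H1: μ_1 < μ_2 (two-sample pooled-variance t-test, left-tailed).
s_p² = [(34−1)·3.895² + (46−1)·4.228²]/(34+46−2) = 16.7316
t = (31.47 − 34.22)/√[16.7316·(1/34 + 1/46)] = -2.973
df = n₁ + n₂ − 2 = 78
p-value = P(T ≤ -2.973) ≈ 0.002
Since p ≈ 0.002 < α = 0.1, reject H0; the evidence is statistically significant.

t = -2.973, df = 78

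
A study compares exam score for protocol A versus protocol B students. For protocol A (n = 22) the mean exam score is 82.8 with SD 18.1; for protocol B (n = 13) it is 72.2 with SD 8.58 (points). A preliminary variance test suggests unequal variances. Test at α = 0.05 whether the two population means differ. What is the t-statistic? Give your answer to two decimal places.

2.34

Let group 1 = protocol A, group 2 = protocol B. H0: μ_1 = μ_2; H1: μ_1 ≠ μ_2 (Welch's two-sample t-test, two-sided).
t = (x̄_1 − x̄_2)/√(s_1²/n_1 + s_2²/n_2) = (82.8 − 72.2)/√(18.1²/22 + 8.58²/13) = 2.34
Welch–Satterthwaite df ≈ 31.93
Two-sided p-value ≈ 0.0258
Since p ≈ 0.0258 < α = 0.05, reject H0; the data support H1.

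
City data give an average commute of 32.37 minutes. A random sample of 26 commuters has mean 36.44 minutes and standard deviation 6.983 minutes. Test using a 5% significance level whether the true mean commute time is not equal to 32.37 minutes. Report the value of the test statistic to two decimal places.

2.97

H0: μ = 32.37; H1: μ ≠ 32.37 (one-sample t-test, two-sided).
t = (x̄ − μ₀)/(s/√n) = (36.44 − 32.37)/(6.983/√26) = 2.97
df = n − 1 = 25
Two-sided p-value ≈ 0.006
Since p ≈ 0.006 < α = 0.05, reject H0; the evidence is statistically significant.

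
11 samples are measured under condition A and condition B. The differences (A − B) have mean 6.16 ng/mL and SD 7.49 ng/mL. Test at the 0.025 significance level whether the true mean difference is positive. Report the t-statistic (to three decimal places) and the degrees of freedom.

H0: μ_d = 0; H1: μ_d > 0 (paired t-test on the differences, right-tailed).
t = d̄/(s_d/√n) = 6.16/(7.49/√11) = 2.728
df = n − 1 = 10
p-value = P(T ≥ 2.728) ≈ 0.011
Since p ≈ 0.011 < α = 0.025, reject H0; the evidence is statistically significant.

t = 2.728, df = 10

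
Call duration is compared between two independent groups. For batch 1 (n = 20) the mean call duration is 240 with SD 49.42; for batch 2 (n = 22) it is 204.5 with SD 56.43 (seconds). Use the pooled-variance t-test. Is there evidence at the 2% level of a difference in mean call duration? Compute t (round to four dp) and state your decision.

Let group 1 = batch 1, group 2 = batch 2. H0: μ_1 = μ_2; H1: μ_1 ≠ μ_2 (two-sample pooled-variance t-test, two-sided).
s_p² = [(20−1)·49.42² + (22−1)·56.43²]/(20+22−2) = 2831.89
t = (240 − 204.5)/√[2831.89·(1/20 + 1/22)] = 2.1592
df = n₁ + n₂ − 2 = 40
Two-sided p-value ≈ 0.0369
Since p ≈ 0.0369 > α = 0.02, fail to reject H0; the evidence is not statistically significant.

t = 2.1592; fail to reject H0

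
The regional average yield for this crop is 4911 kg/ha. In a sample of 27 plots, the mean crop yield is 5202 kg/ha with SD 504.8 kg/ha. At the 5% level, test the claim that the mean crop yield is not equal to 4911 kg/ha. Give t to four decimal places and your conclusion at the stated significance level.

t = 2.9954; reject H0

H0: μ = 4911; H1: μ ≠ 4911 (one-sample t-test, two-sided).
t = (x̄ − μ₀)/(s/√n) = (5202 − 4911)/(504.8/√27) = 2.9954
df = n − 1 = 26
Two-sided p-value ≈ 0.006
Since p ≈ 0.006 < α = 0.05, reject H0; the data support H1.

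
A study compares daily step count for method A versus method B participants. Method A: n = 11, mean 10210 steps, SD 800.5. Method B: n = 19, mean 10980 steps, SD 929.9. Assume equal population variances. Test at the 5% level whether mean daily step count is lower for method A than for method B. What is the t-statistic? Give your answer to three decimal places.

Let group 1 = method A, group 2 = method B. H0: μ_1 = μ_2; H1: μ_1 < μ_2 (two-sample pooled-variance t-test, left-tailed).
s_p² = [(11−1)·800.5² + (19−1)·929.9²]/(11+19−2) = 784745
t = (10210 − 10980)/√[784745·(1/11 + 1/19)] = -2.294
df = n₁ + n₂ − 2 = 28
p-value = P(T ≤ -2.294) ≈ 0.015
Since p ≈ 0.015 < α = 0.05, reject H0; the data support H1.

-2.294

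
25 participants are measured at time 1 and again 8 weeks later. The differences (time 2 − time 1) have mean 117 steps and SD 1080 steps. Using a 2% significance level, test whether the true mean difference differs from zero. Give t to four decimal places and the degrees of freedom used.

H0: μ_d = 0; H1: μ_d ≠ 0 (paired t-test on the differences, two-sided).
t = d̄/(s_d/√n) = 117/(1080/√25) = 0.5417
df = n − 1 = 24
Two-sided p-value ≈ 0.593
Since p ≈ 0.593 > α = 0.02, fail to reject H0; the data do not provide sufficient evidence against H0.

t = 0.5417, df = 24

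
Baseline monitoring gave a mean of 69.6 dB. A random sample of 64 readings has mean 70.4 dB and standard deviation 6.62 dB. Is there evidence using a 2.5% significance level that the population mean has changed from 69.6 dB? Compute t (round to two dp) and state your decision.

t = 0.97; fail to reject H0

H0: μ = 69.6; H1: μ ≠ 69.6 (one-sample t-test, two-sided).
t = (x̄ − μ₀)/(s/√n) = (70.4 − 69.6)/(6.62/√64) = 0.97
df = n − 1 = 63
Two-sided p-value ≈ 0.3374
Since p ≈ 0.3374 > α = 0.025, fail to reject H0; the data do not provide sufficient evidence against H0.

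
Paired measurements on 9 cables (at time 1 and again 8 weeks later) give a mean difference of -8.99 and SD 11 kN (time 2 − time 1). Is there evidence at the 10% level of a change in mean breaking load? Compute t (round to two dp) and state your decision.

H0: μ_d = 0; H1: μ_d ≠ 0 (paired t-test on the differences, two-sided).
t = d̄/(s_d/√n) = -8.99/(11/√9) = -2.45
df = n − 1 = 8
Two-sided p-value ≈ 0.040
Since p ≈ 0.040 < α = 0.1, reject H0; the data support H1.

t = -2.45; reject H0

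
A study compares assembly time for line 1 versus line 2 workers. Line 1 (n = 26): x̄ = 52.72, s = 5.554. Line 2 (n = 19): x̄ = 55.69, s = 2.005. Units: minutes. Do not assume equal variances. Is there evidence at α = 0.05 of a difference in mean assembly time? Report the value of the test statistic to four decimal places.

Let group 1 = line 1, group 2 = line 2. H0: μ_1 = μ_2; H1: μ_1 ≠ μ_2 (Welch's two-sample t-test, two-sided).
t = (x̄_1 − x̄_2)/√(s_1²/n_1 + s_2²/n_2) = (52.72 − 55.69)/√(5.554²/26 + 2.005²/19) = -2.5119
Welch–Satterthwaite df ≈ 33.24
Two-sided p-value ≈ 0.0170
Since p ≈ 0.0170 < α = 0.05, reject H0; the data support H1.

-2.5119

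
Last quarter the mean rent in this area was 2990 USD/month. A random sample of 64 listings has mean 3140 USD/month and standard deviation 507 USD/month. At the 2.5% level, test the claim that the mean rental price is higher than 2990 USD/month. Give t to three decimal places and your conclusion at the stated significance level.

H0: μ = 2990; H1: μ > 2990 (one-sample t-test, right-tailed).
t = (x̄ − μ₀)/(s/√n) = (3140 − 2990)/(507/√64) = 2.367
df = n − 1 = 63
p-value = P(T ≥ 2.367) ≈ 0.011
Since p ≈ 0.011 < α = 0.025, reject H0; the evidence is statistically significant.

t = 2.367; reject H0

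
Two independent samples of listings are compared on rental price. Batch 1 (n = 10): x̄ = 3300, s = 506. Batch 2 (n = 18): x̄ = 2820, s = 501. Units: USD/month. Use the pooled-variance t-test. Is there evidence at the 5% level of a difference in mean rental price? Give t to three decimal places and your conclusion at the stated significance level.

t = 2.421; reject H0

Let group 1 = batch 1, group 2 = batch 2. H0: μ_1 = μ_2; H1: μ_1 ≠ μ_2 (two-sample pooled-variance t-test, two-sided).
s_p² = [(10−1)·506² + (18−1)·501²]/(10+18−2) = 252744
t = (3300 − 2820)/√[252744·(1/10 + 1/18)] = 2.421
df = n₁ + n₂ − 2 = 26
Two-sided p-value ≈ 0.023
Since p ≈ 0.023 < α = 0.05, reject H0; the data support H1.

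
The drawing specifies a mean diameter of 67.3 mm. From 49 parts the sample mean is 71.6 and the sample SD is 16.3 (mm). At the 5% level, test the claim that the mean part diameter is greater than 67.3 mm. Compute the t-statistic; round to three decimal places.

H0: μ = 67.3; H1: μ > 67.3 (one-sample t-test, right-tailed).
t = (x̄ − μ₀)/(s/√n) = (71.6 − 67.3)/(16.3/√49) = 1.847
df = n − 1 = 48
p-value = P(T ≥ 1.847) ≈ 0.0355
Since p ≈ 0.0355 < α = 0.05, reject H0; the data support H1.

1.847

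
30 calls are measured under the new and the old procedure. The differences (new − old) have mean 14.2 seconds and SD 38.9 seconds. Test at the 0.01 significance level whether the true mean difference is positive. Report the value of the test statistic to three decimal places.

H0: μ_d = 0; H1: μ_d > 0 (paired t-test on the differences, right-tailed).
t = d̄/(s_d/√n) = 14.2/(38.9/√30) = 1.999
df = n − 1 = 29
p-value = P(T ≥ 1.999) ≈ 0.028
Since p ≈ 0.028 > α = 0.01, fail to reject H0; the evidence is not statistically significant.

1.999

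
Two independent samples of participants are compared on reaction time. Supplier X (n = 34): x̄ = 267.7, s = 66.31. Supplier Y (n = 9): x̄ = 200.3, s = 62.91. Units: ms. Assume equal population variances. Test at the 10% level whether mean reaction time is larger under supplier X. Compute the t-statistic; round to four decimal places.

2.7383

Let group 1 = supplier X, group 2 = supplier Y. H0: μ_1 = μ_2; H1: μ_1 > μ_2 (two-sample pooled-variance t-test, right-tailed).
s_p² = [(34−1)·66.31² + (9−1)·62.91²]/(34+9−2) = 4311.29
t = (267.7 − 200.3)/√[4311.29·(1/34 + 1/9)] = 2.7383
df = n₁ + n₂ − 2 = 41
p-value = P(T ≥ 2.7383) ≈ 0.005
Since p ≈ 0.005 < α = 0.1, reject H0; the data support H1.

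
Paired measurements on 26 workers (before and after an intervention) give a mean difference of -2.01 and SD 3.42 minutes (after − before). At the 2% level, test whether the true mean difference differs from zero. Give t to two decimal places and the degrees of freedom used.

H0: μ_d = 0; H1: μ_d ≠ 0 (paired t-test on the differences, two-sided).
t = d̄/(s_d/√n) = -2.01/(3.42/√26) = -3.00
df = n − 1 = 25
Two-sided p-value ≈ 0.006
Since p ≈ 0.006 < α = 0.02, reject H0; the data support H1.

t = -3.00, df = 25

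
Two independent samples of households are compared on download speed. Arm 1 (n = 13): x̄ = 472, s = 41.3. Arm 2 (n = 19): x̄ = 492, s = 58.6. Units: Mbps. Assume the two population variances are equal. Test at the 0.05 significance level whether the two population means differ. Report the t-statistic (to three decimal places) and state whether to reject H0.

Let group 1 = arm 1, group 2 = arm 2. H0: μ_1 = μ_2; H1: μ_1 ≠ μ_2 (two-sample pooled-variance t-test, two-sided).
s_p² = [(13−1)·41.3² + (19−1)·58.6²]/(13+19−2) = 2742.65
t = (472 − 492)/√[2742.65·(1/13 + 1/19)] = -1.061
df = n₁ + n₂ − 2 = 30
Two-sided p-value ≈ 0.297
Since p ≈ 0.297 > α = 0.05, fail to reject H0; the evidence is not statistically significant.

t = -1.061; fail to reject H0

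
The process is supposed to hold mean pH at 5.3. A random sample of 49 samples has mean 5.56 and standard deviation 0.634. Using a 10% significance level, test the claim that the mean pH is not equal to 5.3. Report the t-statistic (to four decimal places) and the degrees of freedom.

H0: μ = 5.3; H1: μ ≠ 5.3 (one-sample t-test, two-sided).
t = (x̄ − μ₀)/(s/√n) = (5.56 − 5.3)/(0.634/√49) = 2.8707
df = n − 1 = 48
Two-sided p-value ≈ 0.006
Since p ≈ 0.006 < α = 0.1, reject H0; the evidence is statistically significant.

t = 2.8707, df = 48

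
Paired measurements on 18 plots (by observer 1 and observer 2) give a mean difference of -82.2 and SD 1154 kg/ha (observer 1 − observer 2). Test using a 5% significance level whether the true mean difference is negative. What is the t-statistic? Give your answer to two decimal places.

H0: μ_d = 0; H1: μ_d < 0 (paired t-test on the differences, left-tailed).
t = d̄/(s_d/√n) = -82.2/(1154/√18) = -0.30
df = n − 1 = 17
p-value = P(T ≤ -0.30) ≈ 0.3831
Since p ≈ 0.3831 > α = 0.05, fail to reject H0; the evidence is not statistically significant.

-0.30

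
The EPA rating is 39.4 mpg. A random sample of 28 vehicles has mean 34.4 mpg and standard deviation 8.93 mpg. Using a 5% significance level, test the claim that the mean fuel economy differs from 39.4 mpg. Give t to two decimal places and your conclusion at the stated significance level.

t = -2.96; reject H0

H0: μ = 39.4; H1: μ ≠ 39.4 (one-sample t-test, two-sided).
t = (x̄ − μ₀)/(s/√n) = (34.4 − 39.4)/(8.93/√28) = -2.96
df = n − 1 = 27
Two-sided p-value ≈ 0.006
Since p ≈ 0.006 < α = 0.05, reject H0; the evidence is statistically significant.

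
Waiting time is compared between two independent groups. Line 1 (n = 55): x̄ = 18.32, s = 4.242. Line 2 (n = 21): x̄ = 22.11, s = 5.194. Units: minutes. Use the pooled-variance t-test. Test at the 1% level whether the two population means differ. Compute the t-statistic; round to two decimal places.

Let group 1 = line 1, group 2 = line 2. H0: μ_1 = μ_2; H1: μ_1 ≠ μ_2 (two-sample pooled-variance t-test, two-sided).
s_p² = [(55−1)·4.242² + (21−1)·5.194²]/(55+21−2) = 20.4224
t = (18.32 − 22.11)/√[20.4224·(1/55 + 1/21)] = -3.27
df = n₁ + n₂ − 2 = 74
Two-sided p-value ≈ 0.002
Since p ≈ 0.002 < α = 0.01, reject H0; the data support H1.

-3.27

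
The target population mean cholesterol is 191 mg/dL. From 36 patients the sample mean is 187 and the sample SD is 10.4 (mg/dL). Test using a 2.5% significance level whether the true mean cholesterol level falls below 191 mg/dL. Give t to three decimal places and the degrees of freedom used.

H0: μ = 191; H1: μ < 191 (one-sample t-test, left-tailed).
t = (x̄ − μ₀)/(s/√n) = (187 − 191)/(10.4/√36) = -2.308
df = n − 1 = 35
p-value = P(T ≤ -2.308) ≈ 0.0135
Since p ≈ 0.0135 < α = 0.025, reject H0; the data support H1.

t = -2.308, df = 35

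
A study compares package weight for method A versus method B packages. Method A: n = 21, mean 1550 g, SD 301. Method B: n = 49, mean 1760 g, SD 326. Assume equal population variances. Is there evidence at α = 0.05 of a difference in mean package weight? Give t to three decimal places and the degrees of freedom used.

t = -2.525, df = 68

Let group 1 = method A, group 2 = method B. H0: μ_1 = μ_2; H1: μ_1 ≠ μ_2 (two-sample pooled-variance t-test, two-sided).
s_p² = [(21−1)·301² + (49−1)·326²]/(21+49−2) = 101666
t = (1550 − 1760)/√[101666·(1/21 + 1/49)] = -2.525
df = n₁ + n₂ − 2 = 68
Two-sided p-value ≈ 0.0139
Since p ≈ 0.0139 < α = 0.05, reject H0; the evidence is statistically significant.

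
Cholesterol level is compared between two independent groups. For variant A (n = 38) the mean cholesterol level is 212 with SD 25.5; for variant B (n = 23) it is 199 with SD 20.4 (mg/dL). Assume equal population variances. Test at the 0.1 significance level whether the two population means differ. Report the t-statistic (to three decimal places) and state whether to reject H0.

t = 2.074; reject H0

Let group 1 = variant A, group 2 = variant B. H0: μ_1 = μ_2; H1: μ_1 ≠ μ_2 (two-sample pooled-variance t-test, two-sided).
s_p² = [(38−1)·25.5² + (23−1)·20.4²]/(38+23−2) = 562.962
t = (212 − 199)/√[562.962·(1/38 + 1/23)] = 2.074
df = n₁ + n₂ − 2 = 59
Two-sided p-value ≈ 0.0425
Since p ≈ 0.0425 < α = 0.1, reject H0; the evidence is statistically significant.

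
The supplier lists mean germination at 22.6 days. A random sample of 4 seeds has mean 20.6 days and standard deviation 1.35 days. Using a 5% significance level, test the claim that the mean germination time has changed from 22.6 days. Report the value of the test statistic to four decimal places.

H0: μ = 22.6; H1: μ ≠ 22.6 (one-sample t-test, two-sided).
t = (x̄ − μ₀)/(s/√n) = (20.6 − 22.6)/(1.35/√4) = -2.9630
df = n − 1 = 3
Two-sided p-value ≈ 0.0594
Since p ≈ 0.0594 > α = 0.05, fail to reject H0; the evidence is not statistically significant.

-2.9630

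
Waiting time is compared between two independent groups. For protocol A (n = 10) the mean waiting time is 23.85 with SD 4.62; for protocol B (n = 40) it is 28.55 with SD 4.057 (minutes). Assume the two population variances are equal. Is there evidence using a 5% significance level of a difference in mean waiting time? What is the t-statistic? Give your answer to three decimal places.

-3.189

Let group 1 = protocol A, group 2 = protocol B. H0: μ_1 = μ_2; H1: μ_1 ≠ μ_2 (two-sample pooled-variance t-test, two-sided).
s_p² = [(10−1)·4.62² + (40−1)·4.057²]/(10+40−2) = 17.3752
t = (23.85 − 28.55)/√[17.3752·(1/10 + 1/40)] = -3.189
df = n₁ + n₂ − 2 = 48
Two-sided p-value ≈ 0.0025
Since p ≈ 0.0025 < α = 0.05, reject H0; the data support H1.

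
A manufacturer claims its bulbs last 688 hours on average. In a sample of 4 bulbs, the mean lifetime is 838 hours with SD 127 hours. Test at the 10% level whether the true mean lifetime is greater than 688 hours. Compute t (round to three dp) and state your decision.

H0: μ = 688; H1: μ > 688 (one-sample t-test, right-tailed).
t = (x̄ − μ₀)/(s/√n) = (838 − 688)/(127/√4) = 2.362
df = n − 1 = 3
p-value = P(T ≥ 2.362) ≈ 0.0496
Since p ≈ 0.0496 < α = 0.1, reject H0; the evidence is statistically significant.

t = 2.362; reject H0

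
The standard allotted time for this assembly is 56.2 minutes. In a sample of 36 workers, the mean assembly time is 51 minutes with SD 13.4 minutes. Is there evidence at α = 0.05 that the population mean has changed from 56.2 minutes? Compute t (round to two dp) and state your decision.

t = -2.33; reject H0

H0: μ = 56.2; H1: μ ≠ 56.2 (one-sample t-test, two-sided).
t = (x̄ − μ₀)/(s/√n) = (51 − 56.2)/(13.4/√36) = -2.33
df = n − 1 = 35
Two-sided p-value ≈ 0.026
Since p ≈ 0.026 < α = 0.05, reject H0; the data support H1.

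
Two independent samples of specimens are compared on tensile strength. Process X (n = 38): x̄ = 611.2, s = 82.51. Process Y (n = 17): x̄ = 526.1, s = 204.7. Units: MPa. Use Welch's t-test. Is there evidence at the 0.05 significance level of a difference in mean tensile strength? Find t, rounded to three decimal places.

Let group 1 = process X, group 2 = process Y. H0: μ_1 = μ_2; H1: μ_1 ≠ μ_2 (Welch's two-sample t-test, two-sided).
t = (x̄_1 − x̄_2)/√(s_1²/n_1 + s_2²/n_2) = (611.2 − 526.1)/√(82.51²/38 + 204.7²/17) = 1.655
Welch–Satterthwaite df ≈ 18.37
Two-sided p-value ≈ 0.1149
Since p ≈ 0.1149 > α = 0.05, fail to reject H0; the evidence is not statistically significant.

1.655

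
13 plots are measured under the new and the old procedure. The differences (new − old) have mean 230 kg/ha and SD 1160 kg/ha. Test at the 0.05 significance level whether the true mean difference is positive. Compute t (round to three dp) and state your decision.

H0: μ_d = 0; H1: μ_d > 0 (paired t-test on the differences, right-tailed).
t = d̄/(s_d/√n) = 230/(1160/√13) = 0.715
df = n − 1 = 12
p-value = P(T ≥ 0.715) ≈ 0.2442
Since p ≈ 0.2442 > α = 0.05, fail to reject H0; the data do not provide sufficient evidence against H0.

t = 0.715; fail to reject H0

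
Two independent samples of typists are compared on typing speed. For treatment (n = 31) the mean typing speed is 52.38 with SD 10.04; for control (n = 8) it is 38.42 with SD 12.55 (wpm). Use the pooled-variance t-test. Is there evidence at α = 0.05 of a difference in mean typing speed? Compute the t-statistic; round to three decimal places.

Let group 1 = treatment, group 2 = control. H0: μ_1 = μ_2; H1: μ_1 ≠ μ_2 (two-sample pooled-variance t-test, two-sided).
s_p² = [(31−1)·10.04² + (8−1)·12.55²]/(31+8−2) = 111.529
t = (52.38 − 38.42)/√[111.529·(1/31 + 1/8)] = 3.333
df = n₁ + n₂ − 2 = 37
Two-sided p-value ≈ 0.002
Since p ≈ 0.002 < α = 0.05, reject H0; the data support H1.

3.333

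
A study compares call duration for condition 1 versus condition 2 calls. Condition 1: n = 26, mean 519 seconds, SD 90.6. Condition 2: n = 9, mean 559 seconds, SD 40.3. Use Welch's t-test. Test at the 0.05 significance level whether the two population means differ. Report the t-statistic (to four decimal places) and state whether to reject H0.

t = -1.7958; fail to reject H0

Let group 1 = condition 1, group 2 = condition 2. H0: μ_1 = μ_2; H1: μ_1 ≠ μ_2 (Welch's two-sample t-test, two-sided).
t = (x̄_1 − x̄_2)/√(s_1²/n_1 + s_2²/n_2) = (519 − 559)/√(90.6²/26 + 40.3²/9) = -1.7958
Welch–Satterthwaite df ≈ 30.55
Two-sided p-value ≈ 0.082
Since p ≈ 0.082 > α = 0.05, fail to reject H0; the evidence is not statistically significant.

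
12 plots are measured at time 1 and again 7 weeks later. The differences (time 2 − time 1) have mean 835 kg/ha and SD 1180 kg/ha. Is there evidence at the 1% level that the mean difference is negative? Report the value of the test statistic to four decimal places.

H0: μ_d = 0; H1: μ_d < 0 (paired t-test on the differences, left-tailed).
t = d̄/(s_d/√n) = 835/(1180/√12) = 2.4513
df = n − 1 = 11
p-value = P(T ≤ 2.4513) ≈ 0.9839
Since p ≈ 0.9839 > α = 0.01, fail to reject H0; the evidence is not statistically significant.

2.4513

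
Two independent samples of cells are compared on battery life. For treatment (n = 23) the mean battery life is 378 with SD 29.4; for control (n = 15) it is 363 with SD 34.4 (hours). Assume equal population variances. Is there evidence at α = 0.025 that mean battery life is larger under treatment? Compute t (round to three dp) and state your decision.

t = 1.438; fail to reject H0

Let group 1 = treatment, group 2 = control. H0: μ_1 = μ_2; H1: μ_1 > μ_2 (two-sample pooled-variance t-test, right-tailed).
s_p² = [(23−1)·29.4² + (15−1)·34.4²]/(23+15−2) = 988.416
t = (378 − 363)/√[988.416·(1/23 + 1/15)] = 1.438
df = n₁ + n₂ − 2 = 36
p-value = P(T ≥ 1.438) ≈ 0.0796
Since p ≈ 0.0796 > α = 0.025, fail to reject H0; the evidence is not statistically significant.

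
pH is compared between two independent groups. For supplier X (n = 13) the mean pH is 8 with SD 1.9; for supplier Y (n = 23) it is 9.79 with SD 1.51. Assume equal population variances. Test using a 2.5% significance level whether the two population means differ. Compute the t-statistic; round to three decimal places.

Let group 1 = supplier X, group 2 = supplier Y. H0: μ_1 = μ_2; H1: μ_1 ≠ μ_2 (two-sample pooled-variance t-test, two-sided).
s_p² = [(13−1)·1.9² + (23−1)·1.51²]/(13+23−2) = 2.74948
t = (8 − 9.79)/√[2.74948·(1/13 + 1/23)] = -3.111
df = n₁ + n₂ − 2 = 34
Two-sided p-value ≈ 0.004
Since p ≈ 0.004 < α = 0.025, reject H0; the evidence is statistically significant.

-3.111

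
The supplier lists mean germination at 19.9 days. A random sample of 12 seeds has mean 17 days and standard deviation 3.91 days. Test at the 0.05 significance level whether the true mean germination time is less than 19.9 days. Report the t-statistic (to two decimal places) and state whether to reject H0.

H0: μ = 19.9; H1: μ < 19.9 (one-sample t-test, left-tailed).
t = (x̄ − μ₀)/(s/√n) = (17 − 19.9)/(3.91/√12) = -2.57
df = n − 1 = 11
p-value = P(T ≤ -2.57) ≈ 0.013
Since p ≈ 0.013 < α = 0.05, reject H0; the data support H1.

t = -2.57; reject H0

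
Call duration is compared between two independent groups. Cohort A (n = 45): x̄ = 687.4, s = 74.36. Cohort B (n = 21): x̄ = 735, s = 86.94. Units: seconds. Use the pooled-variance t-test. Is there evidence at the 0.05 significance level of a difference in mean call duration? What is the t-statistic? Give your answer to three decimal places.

Let group 1 = cohort A, group 2 = cohort B. H0: μ_1 = μ_2; H1: μ_1 ≠ μ_2 (two-sample pooled-variance t-test, two-sided).
s_p² = [(45−1)·74.36² + (21−1)·86.94²]/(45+21−2) = 6163.52
t = (687.4 − 735)/√[6163.52·(1/45 + 1/21)] = -2.294
df = n₁ + n₂ − 2 = 64
Two-sided p-value ≈ 0.0251
Since p ≈ 0.0251 < α = 0.05, reject H0; the data support H1.

-2.294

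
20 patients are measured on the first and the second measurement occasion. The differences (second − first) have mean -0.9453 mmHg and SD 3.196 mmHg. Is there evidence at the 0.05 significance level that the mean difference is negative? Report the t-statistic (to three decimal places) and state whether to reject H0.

H0: μ_d = 0; H1: μ_d < 0 (paired t-test on the differences, left-tailed).
t = d̄/(s_d/√n) = -0.9453/(3.196/√20) = -1.323
df = n − 1 = 19
p-value = P(T ≤ -1.323) ≈ 0.1008
Since p ≈ 0.1008 > α = 0.05, fail to reject H0; the data do not provide sufficient evidence against H0.

t = -1.323; fail to reject H0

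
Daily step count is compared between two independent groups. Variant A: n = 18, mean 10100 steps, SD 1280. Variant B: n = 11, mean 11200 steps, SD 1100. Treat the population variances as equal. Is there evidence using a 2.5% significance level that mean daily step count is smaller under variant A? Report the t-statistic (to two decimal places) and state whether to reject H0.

t = -2.36; reject H0

Let group 1 = variant A, group 2 = variant B. H0: μ_1 = μ_2; H1: μ_1 < μ_2 (two-sample pooled-variance t-test, left-tailed).
s_p² = [(18−1)·1280² + (11−1)·1100²]/(18+11−2) = 1479730
t = (10100 − 11200)/√[1479730·(1/18 + 1/11)] = -2.36
df = n₁ + n₂ − 2 = 27
p-value = P(T ≤ -2.36) ≈ 0.0128
Since p ≈ 0.0128 < α = 0.025, reject H0; the evidence is statistically significant.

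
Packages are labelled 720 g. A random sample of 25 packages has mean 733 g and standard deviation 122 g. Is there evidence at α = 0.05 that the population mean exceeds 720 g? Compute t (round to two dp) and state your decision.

t = 0.53; fail to reject H0

H0: μ = 720; H1: μ > 720 (one-sample t-test, right-tailed).
t = (x̄ − μ₀)/(s/√n) = (733 − 720)/(122/√25) = 0.53
df = n − 1 = 24
p-value = P(T ≥ 0.53) ≈ 0.300
Since p ≈ 0.300 > α = 0.05, fail to reject H0; the evidence is not statistically significant.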